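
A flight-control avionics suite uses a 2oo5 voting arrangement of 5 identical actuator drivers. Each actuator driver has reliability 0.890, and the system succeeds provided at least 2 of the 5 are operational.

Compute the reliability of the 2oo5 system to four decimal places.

R = Σ_{i=2}^{5} C(5,i) p^i (1−p)^{5−i} with p = 0.890
C(5,2)·0.890^2·0.110^3 = 0.010543
C(5,3)·0.890^3·0.110^2 = 0.085301
C(5,4)·0.890^4·0.110^1 = 0.345082
C(5,5)·0.890^5·0.110^0 = 0.558406
Sum = 0.9993

0.9993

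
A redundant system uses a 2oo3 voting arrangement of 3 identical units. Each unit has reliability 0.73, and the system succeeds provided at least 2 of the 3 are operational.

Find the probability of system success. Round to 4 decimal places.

0.8207

R = Σ_{i=2}^{3} C(3,i) p^i (1−p)^{3−i} with p = 0.73
C(3,2)·0.73^2·0.27^1 = 0.431649
C(3,3)·0.73^3·0.27^0 = 0.389017
Sum = 0.8207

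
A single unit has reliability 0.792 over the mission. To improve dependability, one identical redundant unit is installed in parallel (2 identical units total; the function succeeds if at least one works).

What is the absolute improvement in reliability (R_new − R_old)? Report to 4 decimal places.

R_before = 0.792
R_after = 1 − (1 − 0.792)^2 = 0.9567
ΔR = 0.9567 − 0.792 = 0.1647

0.1647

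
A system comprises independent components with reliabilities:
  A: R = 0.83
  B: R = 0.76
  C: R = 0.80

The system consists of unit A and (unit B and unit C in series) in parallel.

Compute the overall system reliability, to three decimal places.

Series (B and C): 0.76000 × 0.80000 = 0.60800
Parallel (A and [0.60800]): 1 − (1 − 0.83000)(1 − 0.60800) = 0.933

0.933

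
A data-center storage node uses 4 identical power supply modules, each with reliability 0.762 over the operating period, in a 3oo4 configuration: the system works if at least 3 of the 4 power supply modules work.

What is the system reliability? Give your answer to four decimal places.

R = Σ_{i=3}^{4} C(4,i) p^i (1−p)^{4−i} with p = 0.762
C(4,3)·0.762^3·0.238^1 = 0.421213
C(4,4)·0.762^4·0.238^0 = 0.337147
Sum = 0.7584

0.7584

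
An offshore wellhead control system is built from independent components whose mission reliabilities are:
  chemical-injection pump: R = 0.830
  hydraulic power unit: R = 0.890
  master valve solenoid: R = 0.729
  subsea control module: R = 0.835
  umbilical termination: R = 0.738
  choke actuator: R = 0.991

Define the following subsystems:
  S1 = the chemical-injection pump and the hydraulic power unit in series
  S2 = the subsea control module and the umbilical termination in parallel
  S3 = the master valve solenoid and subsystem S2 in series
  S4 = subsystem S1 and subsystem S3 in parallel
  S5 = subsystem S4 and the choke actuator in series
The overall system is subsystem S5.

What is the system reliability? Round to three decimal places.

0.913

Series (chemical-injection pump and hydraulic power unit): 0.83000 × 0.89000 = 0.73870
Parallel (subsea control module and umbilical termination): 1 − (1 − 0.83500)(1 − 0.73800) = 0.95677
Series (master valve solenoid and [0.95677]): 0.72900 × 0.95677 = 0.69749
Parallel ([0.73870] and [0.69749]): 1 − (1 − 0.73870)(1 − 0.69749) = 0.92095
Series ([0.92095] and choke actuator): 0.92095 × 0.99100 = 0.913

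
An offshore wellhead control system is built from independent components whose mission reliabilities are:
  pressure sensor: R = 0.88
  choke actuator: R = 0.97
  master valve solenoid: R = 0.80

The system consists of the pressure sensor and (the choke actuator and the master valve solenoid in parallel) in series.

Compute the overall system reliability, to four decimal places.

0.8747

Parallel (choke actuator and master valve solenoid): 1 − (1 − 0.970000)(1 − 0.800000) = 0.994000
Series (pressure sensor and [0.994000]): 0.880000 × 0.994000 = 0.8747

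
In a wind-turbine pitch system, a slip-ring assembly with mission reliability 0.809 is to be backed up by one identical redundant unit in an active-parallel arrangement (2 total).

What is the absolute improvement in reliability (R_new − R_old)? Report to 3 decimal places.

0.155

R_before = 0.809
R_after = 1 − (1 − 0.809)^2 = 0.964
ΔR = 0.964 − 0.809 = 0.155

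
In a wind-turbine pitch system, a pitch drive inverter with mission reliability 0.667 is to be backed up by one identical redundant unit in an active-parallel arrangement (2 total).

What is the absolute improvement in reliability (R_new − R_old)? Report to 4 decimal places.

0.2221

R_before = 0.667
R_after = 1 − (1 − 0.667)^2 = 0.8891
ΔR = 0.8891 − 0.667 = 0.2221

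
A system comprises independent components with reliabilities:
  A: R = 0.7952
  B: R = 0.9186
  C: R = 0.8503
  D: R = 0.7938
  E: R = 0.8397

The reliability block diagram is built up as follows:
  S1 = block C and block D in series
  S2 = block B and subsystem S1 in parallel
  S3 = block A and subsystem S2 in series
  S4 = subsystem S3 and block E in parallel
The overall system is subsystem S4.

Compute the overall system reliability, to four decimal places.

0.9638

Series (C and D): 0.850300 × 0.793800 = 0.674968
Parallel (B and [0.674968]): 1 − (1 − 0.918600)(1 − 0.674968) = 0.973542
Series (A and [0.973542]): 0.795200 × 0.973542 = 0.774161
Parallel ([0.774161] and E): 1 − (1 − 0.774161)(1 − 0.839700) = 0.9638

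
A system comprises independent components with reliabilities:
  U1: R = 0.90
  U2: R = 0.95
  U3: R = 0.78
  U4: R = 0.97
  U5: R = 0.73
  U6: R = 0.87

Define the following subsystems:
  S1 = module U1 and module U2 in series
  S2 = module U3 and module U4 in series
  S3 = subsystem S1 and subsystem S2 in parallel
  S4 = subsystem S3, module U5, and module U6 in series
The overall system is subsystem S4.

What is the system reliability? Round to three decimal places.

Series (U1 and U2): 0.90000 × 0.95000 = 0.85500
Series (U3 and U4): 0.78000 × 0.97000 = 0.75660
Parallel ([0.85500] and [0.75660]): 1 − (1 − 0.85500)(1 − 0.75660) = 0.96471
Series ([0.96471], U5, and U6): 0.96471 × 0.73000 × 0.87000 = 0.613

0.613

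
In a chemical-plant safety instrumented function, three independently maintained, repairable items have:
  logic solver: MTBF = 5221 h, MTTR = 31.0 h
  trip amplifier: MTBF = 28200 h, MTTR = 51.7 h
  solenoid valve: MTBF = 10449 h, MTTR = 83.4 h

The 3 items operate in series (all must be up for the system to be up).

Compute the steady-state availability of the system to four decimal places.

0.9844

A(logic solver) = MTBF/(MTBF+MTTR) = 5221/(5221+31.0) = 0.994097
A(trip amplifier) = MTBF/(MTBF+MTTR) = 28200/(28200+51.7) = 0.998170
A(solenoid valve) = MTBF/(MTBF+MTTR) = 10449/(10449+83.4) = 0.992082
Series availability: 0.994097 × 0.998170 × 0.992082 = 0.9844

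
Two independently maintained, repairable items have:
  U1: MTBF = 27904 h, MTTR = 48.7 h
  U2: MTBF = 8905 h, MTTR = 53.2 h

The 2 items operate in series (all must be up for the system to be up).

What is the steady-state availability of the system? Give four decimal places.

A(U1) = MTBF/(MTBF+MTTR) = 27904/(27904+48.7) = 0.998258
A(U2) = MTBF/(MTBF+MTTR) = 8905/(8905+53.2) = 0.994061
Series availability: 0.998258 × 0.994061 = 0.9923

0.9923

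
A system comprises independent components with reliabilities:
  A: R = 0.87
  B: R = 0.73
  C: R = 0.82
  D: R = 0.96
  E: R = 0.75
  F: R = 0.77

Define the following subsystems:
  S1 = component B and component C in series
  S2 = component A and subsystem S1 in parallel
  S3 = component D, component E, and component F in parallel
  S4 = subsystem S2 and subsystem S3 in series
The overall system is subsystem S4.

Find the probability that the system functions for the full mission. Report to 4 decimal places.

Series (B and C): 0.730000 × 0.820000 = 0.598600
Parallel (A and [0.598600]): 1 − (1 − 0.870000)(1 − 0.598600) = 0.947818
Parallel (D, E, and F): 1 − (1 − 0.960000)(1 − 0.750000)(1 − 0.770000) = 0.997700
Series ([0.947818] and [0.997700]): 0.947818 × 0.997700 = 0.9456

0.9456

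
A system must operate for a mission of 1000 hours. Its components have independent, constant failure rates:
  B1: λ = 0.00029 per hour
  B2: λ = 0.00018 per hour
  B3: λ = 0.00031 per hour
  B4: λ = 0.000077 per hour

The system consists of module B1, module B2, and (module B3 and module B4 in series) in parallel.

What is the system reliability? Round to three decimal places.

R(B1) = exp(−0.00029 × 1000) = 0.74826
R(B2) = exp(−0.00018 × 1000) = 0.83527
R(B3) = exp(−0.00031 × 1000) = 0.73345
R(B4) = exp(−0.000077 × 1000) = 0.92589
Series (B3 and B4): 0.73345 × 0.92589 = 0.67909
Parallel (B1, B2, and [0.67909]): 1 − (1 − 0.74826)(1 − 0.83527)(1 − 0.67909) = 0.987

0.987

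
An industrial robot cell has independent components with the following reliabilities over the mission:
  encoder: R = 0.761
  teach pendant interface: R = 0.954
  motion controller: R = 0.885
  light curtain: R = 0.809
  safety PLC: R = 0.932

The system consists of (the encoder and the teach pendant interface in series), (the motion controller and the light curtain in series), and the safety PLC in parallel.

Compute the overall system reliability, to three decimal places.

Series (encoder and teach pendant interface): 0.76100 × 0.95400 = 0.72599
Series (motion controller and light curtain): 0.88500 × 0.80900 = 0.71597
Parallel ([0.72599], [0.71597], and safety PLC): 1 − (1 − 0.72599)(1 − 0.71597)(1 − 0.93200) = 0.995

0.995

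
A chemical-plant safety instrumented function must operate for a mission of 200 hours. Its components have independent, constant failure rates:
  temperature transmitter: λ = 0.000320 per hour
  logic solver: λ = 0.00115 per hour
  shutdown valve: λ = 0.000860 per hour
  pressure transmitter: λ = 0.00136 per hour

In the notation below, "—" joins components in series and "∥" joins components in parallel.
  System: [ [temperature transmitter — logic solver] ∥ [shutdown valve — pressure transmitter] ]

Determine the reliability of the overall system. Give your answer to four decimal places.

R(temperature transmitter) = exp(−0.000320 × 200) = 0.938005
R(logic solver) = exp(−0.00115 × 200) = 0.794534
R(shutdown valve) = exp(−0.000860 × 200) = 0.841979
R(pressure transmitter) = exp(−0.00136 × 200) = 0.761854
Series (temperature transmitter and logic solver): 0.938005 × 0.794534 = 0.745277
Series (shutdown valve and pressure transmitter): 0.841979 × 0.761854 = 0.641465
Parallel ([0.745277] and [0.641465]): 1 − (1 − 0.745277)(1 − 0.641465) = 0.9087

0.9087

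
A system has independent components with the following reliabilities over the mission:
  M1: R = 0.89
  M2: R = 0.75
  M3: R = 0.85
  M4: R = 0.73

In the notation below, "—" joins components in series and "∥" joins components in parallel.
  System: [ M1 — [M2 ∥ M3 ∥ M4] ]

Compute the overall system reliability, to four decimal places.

Parallel (M2, M3, and M4): 1 − (1 − 0.750000)(1 − 0.850000)(1 − 0.730000) = 0.989875
Series (M1 and [0.989875]): 0.890000 × 0.989875 = 0.8810

0.8810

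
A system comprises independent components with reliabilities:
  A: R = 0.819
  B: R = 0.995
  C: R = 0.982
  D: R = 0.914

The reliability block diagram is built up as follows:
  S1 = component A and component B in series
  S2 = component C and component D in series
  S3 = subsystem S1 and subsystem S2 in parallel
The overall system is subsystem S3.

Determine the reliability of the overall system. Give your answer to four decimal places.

0.9810

Series (A and B): 0.819000 × 0.995000 = 0.814905
Series (C and D): 0.982000 × 0.914000 = 0.897548
Parallel ([0.814905] and [0.897548]): 1 − (1 − 0.814905)(1 − 0.897548) = 0.9810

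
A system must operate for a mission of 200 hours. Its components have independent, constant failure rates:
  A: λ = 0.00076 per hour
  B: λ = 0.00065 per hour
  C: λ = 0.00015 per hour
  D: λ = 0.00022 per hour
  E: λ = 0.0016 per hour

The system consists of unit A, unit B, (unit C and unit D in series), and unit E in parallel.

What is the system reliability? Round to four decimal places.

0.9997

R(A) = exp(−0.00076 × 200) = 0.858988
R(B) = exp(−0.00065 × 200) = 0.878095
R(C) = exp(−0.00015 × 200) = 0.970446
R(D) = exp(−0.00022 × 200) = 0.956954
R(E) = exp(−0.0016 × 200) = 0.726149
Series (C and D): 0.970446 × 0.956954 = 0.928672
Parallel (A, B, [0.928672], and E): 1 − (1 − 0.858988)(1 − 0.878095)(1 − 0.928672)(1 − 0.726149) = 0.9997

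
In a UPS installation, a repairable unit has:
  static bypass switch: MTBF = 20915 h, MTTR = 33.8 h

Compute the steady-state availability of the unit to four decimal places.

0.9984

A(static bypass switch) = MTBF/(MTBF+MTTR) = 20915/(20915+33.8) = 0.9984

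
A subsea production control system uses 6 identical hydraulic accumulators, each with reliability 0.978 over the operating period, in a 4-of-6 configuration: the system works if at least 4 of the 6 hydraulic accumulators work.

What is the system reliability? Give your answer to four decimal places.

R = Σ_{i=4}^{6} C(6,i) p^i (1−p)^{6−i} with p = 0.978
C(6,4)·0.978^4·0.022^2 = 0.006642
C(6,5)·0.978^5·0.022^1 = 0.118105
C(6,6)·0.978^6·0.022^0 = 0.875051
Sum = 0.9998

0.9998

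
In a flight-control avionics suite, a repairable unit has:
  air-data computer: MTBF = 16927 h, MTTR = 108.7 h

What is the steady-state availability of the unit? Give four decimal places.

A(air-data computer) = MTBF/(MTBF+MTTR) = 16927/(16927+108.7) = 0.9936

0.9936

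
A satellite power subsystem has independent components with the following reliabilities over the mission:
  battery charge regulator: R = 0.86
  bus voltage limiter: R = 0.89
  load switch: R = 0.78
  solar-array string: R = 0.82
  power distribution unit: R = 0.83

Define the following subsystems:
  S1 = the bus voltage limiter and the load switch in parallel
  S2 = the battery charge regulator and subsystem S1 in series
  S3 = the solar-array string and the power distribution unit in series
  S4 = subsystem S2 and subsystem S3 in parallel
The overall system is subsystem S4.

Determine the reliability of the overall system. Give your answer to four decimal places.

Parallel (bus voltage limiter and load switch): 1 − (1 − 0.890000)(1 − 0.780000) = 0.975800
Series (battery charge regulator and [0.975800]): 0.860000 × 0.975800 = 0.839188
Series (solar-array string and power distribution unit): 0.820000 × 0.830000 = 0.680600
Parallel ([0.839188] and [0.680600]): 1 − (1 − 0.839188)(1 − 0.680600) = 0.9486

0.9486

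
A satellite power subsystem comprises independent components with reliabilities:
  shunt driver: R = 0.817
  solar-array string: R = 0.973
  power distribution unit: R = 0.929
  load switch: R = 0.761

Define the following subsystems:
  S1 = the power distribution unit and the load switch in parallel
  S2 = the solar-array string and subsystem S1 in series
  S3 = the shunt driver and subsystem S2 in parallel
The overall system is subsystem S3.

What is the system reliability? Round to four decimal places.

0.9920

Parallel (power distribution unit and load switch): 1 − (1 − 0.929000)(1 − 0.761000) = 0.983031
Series (solar-array string and [0.983031]): 0.973000 × 0.983031 = 0.956489
Parallel (shunt driver and [0.956489]): 1 − (1 − 0.817000)(1 − 0.956489) = 0.9920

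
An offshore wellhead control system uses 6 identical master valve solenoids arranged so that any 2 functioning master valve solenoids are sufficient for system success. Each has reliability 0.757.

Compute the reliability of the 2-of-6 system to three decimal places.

R = Σ_{i=2}^{6} C(6,i) p^i (1−p)^{6−i} with p = 0.757
C(6,2)·0.757^2·0.243^4 = 0.02997
C(6,3)·0.757^3·0.243^3 = 0.12449
C(6,4)·0.757^4·0.243^2 = 0.29086
C(6,5)·0.757^5·0.243^1 = 0.36244
C(6,6)·0.757^6·0.243^0 = 0.18818
Sum = 0.996

0.996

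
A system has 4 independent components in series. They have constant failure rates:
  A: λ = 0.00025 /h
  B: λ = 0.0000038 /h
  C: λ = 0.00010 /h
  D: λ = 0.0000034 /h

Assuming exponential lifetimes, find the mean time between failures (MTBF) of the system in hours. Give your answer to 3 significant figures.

2800

Series of exponential components: λ_sys = Σ λ_i
λ_sys = 0.00025 + 0.0000038 + 0.00010 + 0.0000034 = 3.5720e-04 /h
MTBF = 1 / λ_sys = 2800 h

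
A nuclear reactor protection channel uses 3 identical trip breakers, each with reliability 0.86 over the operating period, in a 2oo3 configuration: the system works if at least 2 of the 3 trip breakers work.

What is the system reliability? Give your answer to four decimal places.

0.9467

R = Σ_{i=2}^{3} C(3,i) p^i (1−p)^{3−i} with p = 0.86
C(3,2)·0.86^2·0.14^1 = 0.310632
C(3,3)·0.86^3·0.14^0 = 0.636056
Sum = 0.9467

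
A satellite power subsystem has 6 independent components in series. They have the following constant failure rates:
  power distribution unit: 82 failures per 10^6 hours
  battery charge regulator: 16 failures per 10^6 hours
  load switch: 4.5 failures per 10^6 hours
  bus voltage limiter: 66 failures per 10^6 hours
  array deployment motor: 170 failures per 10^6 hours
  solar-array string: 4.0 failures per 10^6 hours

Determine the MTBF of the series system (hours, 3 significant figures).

Series of exponential components: λ_sys = Σ λ_i
λ_sys = 0.000082 + 0.000016 + 0.0000045 + 0.000066 + 0.00017 + 0.0000040 = 3.4250e-04 /h
MTBF = 1 / λ_sys = 2920 h

2920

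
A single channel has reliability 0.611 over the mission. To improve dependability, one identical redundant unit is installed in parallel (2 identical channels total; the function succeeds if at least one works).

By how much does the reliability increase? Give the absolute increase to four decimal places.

0.2377

R_before = 0.611
R_after = 1 − (1 − 0.611)^2 = 0.8487
ΔR = 0.8487 − 0.611 = 0.2377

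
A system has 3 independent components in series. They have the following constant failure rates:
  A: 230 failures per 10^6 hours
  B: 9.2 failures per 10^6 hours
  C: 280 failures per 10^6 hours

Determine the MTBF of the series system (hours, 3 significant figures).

1930

Series of exponential components: λ_sys = Σ λ_i
λ_sys = 0.00023 + 0.0000092 + 0.00028 = 5.1920e-04 /h
MTBF = 1 / λ_sys = 1930 h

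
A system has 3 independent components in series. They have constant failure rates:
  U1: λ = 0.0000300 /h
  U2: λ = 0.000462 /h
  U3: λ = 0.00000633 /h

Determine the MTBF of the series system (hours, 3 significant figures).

Series of exponential components: λ_sys = Σ λ_i
λ_sys = 0.0000300 + 0.000462 + 0.00000633 = 4.9833e-04 /h
MTBF = 1 / λ_sys = 2010 h

2010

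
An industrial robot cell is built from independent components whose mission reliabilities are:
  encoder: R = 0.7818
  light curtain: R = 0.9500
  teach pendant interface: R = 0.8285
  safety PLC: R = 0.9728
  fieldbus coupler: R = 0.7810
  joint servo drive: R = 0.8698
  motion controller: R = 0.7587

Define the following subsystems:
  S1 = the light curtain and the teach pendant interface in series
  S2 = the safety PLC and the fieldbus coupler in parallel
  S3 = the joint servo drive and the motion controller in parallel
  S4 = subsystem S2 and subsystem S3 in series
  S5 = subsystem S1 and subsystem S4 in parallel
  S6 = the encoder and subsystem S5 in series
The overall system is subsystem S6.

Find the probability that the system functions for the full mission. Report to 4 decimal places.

0.7756

Series (light curtain and teach pendant interface): 0.950000 × 0.828500 = 0.787075
Parallel (safety PLC and fieldbus coupler): 1 − (1 − 0.972800)(1 − 0.781000) = 0.994043
Parallel (joint servo drive and motion controller): 1 − (1 − 0.869800)(1 − 0.758700) = 0.968583
Series ([0.994043] and [0.968583]): 0.994043 × 0.968583 = 0.962813
Parallel ([0.787075] and [0.962813]): 1 − (1 − 0.787075)(1 − 0.962813) = 0.992082
Series (encoder and [0.992082]): 0.781800 × 0.992082 = 0.7756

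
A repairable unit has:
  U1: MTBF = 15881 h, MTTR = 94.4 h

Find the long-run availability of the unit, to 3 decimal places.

A(U1) = MTBF/(MTBF+MTTR) = 15881/(15881+94.4) = 0.994

0.994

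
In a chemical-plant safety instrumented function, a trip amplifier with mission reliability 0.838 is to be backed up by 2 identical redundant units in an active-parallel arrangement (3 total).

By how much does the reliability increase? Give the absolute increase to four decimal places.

0.1577

R_before = 0.838
R_after = 1 − (1 − 0.838)^3 = 0.9957
ΔR = 0.9957 − 0.838 = 0.1577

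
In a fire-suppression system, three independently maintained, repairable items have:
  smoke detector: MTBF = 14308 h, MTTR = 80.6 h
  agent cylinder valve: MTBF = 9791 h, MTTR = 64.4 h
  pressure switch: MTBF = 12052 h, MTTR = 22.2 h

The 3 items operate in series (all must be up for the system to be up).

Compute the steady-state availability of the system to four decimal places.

0.9861

A(smoke detector) = MTBF/(MTBF+MTTR) = 14308/(14308+80.6) = 0.994398
A(agent cylinder valve) = MTBF/(MTBF+MTTR) = 9791/(9791+64.4) = 0.993466
A(pressure switch) = MTBF/(MTBF+MTTR) = 12052/(12052+22.2) = 0.998161
Series availability: 0.994398 × 0.993466 × 0.998161 = 0.9861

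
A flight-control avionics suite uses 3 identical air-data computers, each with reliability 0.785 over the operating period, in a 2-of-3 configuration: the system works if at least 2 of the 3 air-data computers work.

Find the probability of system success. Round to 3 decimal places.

R = Σ_{i=2}^{3} C(3,i) p^i (1−p)^{3−i} with p = 0.785
C(3,2)·0.785^2·0.215^1 = 0.39747
C(3,3)·0.785^3·0.215^0 = 0.48374
Sum = 0.881

0.881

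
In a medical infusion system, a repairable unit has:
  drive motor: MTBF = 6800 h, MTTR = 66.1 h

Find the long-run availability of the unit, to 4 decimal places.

0.9904

A(drive motor) = MTBF/(MTBF+MTTR) = 6800/(6800+66.1) = 0.9904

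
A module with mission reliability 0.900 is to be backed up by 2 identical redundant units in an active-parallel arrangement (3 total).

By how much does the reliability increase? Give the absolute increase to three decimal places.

R_before = 0.900
R_after = 1 − (1 − 0.900)^3 = 0.999
ΔR = 0.999 − 0.900 = 0.099

0.099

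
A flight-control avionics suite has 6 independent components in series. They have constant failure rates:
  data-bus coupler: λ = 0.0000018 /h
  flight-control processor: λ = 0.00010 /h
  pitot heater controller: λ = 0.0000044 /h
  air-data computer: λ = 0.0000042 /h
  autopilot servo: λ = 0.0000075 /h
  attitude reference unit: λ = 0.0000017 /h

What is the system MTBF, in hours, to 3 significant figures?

8360

Series of exponential components: λ_sys = Σ λ_i
λ_sys = 0.0000018 + 0.00010 + 0.0000044 + 0.0000042 + 0.0000075 + 0.0000017 = 1.1960e-04 /h
MTBF = 1 / λ_sys = 8360 h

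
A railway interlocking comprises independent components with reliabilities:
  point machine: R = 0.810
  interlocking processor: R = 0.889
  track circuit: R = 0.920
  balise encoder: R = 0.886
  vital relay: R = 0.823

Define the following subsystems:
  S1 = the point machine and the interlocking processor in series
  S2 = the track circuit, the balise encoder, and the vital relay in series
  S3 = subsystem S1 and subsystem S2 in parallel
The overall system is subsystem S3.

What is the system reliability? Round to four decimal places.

Series (point machine and interlocking processor): 0.810000 × 0.889000 = 0.720090
Series (track circuit, balise encoder, and vital relay): 0.920000 × 0.886000 × 0.823000 = 0.670844
Parallel ([0.720090] and [0.670844]): 1 − (1 − 0.720090)(1 − 0.670844) = 0.9079

0.9079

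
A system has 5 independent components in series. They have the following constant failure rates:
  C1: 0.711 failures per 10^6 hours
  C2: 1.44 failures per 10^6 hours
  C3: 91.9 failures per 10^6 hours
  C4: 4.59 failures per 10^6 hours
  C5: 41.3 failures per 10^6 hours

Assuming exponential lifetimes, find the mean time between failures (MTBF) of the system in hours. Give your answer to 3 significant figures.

Series of exponential components: λ_sys = Σ λ_i
λ_sys = 0.000000711 + 0.00000144 + 0.0000919 + 0.00000459 + 0.0000413 = 1.3994e-04 /h
MTBF = 1 / λ_sys = 7150 h

7150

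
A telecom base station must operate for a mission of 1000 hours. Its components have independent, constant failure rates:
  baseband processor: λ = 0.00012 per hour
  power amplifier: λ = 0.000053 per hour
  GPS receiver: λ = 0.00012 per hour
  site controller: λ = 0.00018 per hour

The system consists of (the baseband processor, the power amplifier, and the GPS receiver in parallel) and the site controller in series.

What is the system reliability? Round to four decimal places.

R(baseband processor) = exp(−0.00012 × 1000) = 0.886920
R(power amplifier) = exp(−0.000053 × 1000) = 0.948380
R(GPS receiver) = exp(−0.00012 × 1000) = 0.886920
R(site controller) = exp(−0.00018 × 1000) = 0.835270
Parallel (baseband processor, power amplifier, and GPS receiver): 1 − (1 − 0.886920)(1 − 0.948380)(1 − 0.886920) = 0.999340
Series ([0.999340] and site controller): 0.999340 × 0.835270 = 0.8347

0.8347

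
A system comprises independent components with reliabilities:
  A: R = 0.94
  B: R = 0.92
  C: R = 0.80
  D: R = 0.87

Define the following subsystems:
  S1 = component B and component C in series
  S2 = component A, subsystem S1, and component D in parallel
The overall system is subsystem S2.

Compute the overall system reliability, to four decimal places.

0.9979

Series (B and C): 0.920000 × 0.800000 = 0.736000
Parallel (A, [0.736000], and D): 1 − (1 − 0.940000)(1 − 0.736000)(1 − 0.870000) = 0.9979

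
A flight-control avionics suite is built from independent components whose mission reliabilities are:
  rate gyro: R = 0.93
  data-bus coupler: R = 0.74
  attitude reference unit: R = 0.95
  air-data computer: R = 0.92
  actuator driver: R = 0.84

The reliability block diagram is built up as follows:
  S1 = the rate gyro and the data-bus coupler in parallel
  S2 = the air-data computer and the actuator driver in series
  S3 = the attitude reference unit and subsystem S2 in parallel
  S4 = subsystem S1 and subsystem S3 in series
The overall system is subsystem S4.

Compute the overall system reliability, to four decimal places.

Parallel (rate gyro and data-bus coupler): 1 − (1 − 0.930000)(1 − 0.740000) = 0.981800
Series (air-data computer and actuator driver): 0.920000 × 0.840000 = 0.772800
Parallel (attitude reference unit and [0.772800]): 1 − (1 − 0.950000)(1 − 0.772800) = 0.988640
Series ([0.981800] and [0.988640]): 0.981800 × 0.988640 = 0.9706

0.9706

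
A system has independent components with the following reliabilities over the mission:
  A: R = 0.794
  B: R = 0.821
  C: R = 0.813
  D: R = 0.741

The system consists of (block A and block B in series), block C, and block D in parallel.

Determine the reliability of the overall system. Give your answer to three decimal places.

0.983

Series (A and B): 0.79400 × 0.82100 = 0.65187
Parallel ([0.65187], C, and D): 1 − (1 − 0.65187)(1 − 0.81300)(1 − 0.74100) = 0.983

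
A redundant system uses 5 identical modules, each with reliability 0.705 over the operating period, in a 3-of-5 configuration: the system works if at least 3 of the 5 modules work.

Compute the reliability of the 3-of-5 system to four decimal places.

R = Σ_{i=3}^{5} C(5,i) p^i (1−p)^{5−i} with p = 0.705
C(5,3)·0.705^3·0.295^2 = 0.304938
C(5,4)·0.705^4·0.295^1 = 0.364375
C(5,5)·0.705^5·0.295^0 = 0.174159
Sum = 0.8435

0.8435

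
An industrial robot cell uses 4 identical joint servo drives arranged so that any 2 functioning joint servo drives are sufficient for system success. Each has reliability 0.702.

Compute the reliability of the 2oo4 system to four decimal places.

0.9178

R = Σ_{i=2}^{4} C(4,i) p^i (1−p)^{4−i} with p = 0.702
C(4,2)·0.702^2·0.298^2 = 0.262578
C(4,3)·0.702^3·0.298^1 = 0.412371
C(4,4)·0.702^4·0.298^0 = 0.242856
Sum = 0.9178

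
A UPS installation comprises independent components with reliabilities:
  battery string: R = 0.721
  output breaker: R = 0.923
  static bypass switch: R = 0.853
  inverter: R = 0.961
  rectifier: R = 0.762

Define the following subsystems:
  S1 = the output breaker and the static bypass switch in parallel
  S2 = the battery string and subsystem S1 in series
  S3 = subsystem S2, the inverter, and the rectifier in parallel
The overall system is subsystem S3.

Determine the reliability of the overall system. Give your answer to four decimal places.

Parallel (output breaker and static bypass switch): 1 − (1 − 0.923000)(1 − 0.853000) = 0.988681
Series (battery string and [0.988681]): 0.721000 × 0.988681 = 0.712839
Parallel ([0.712839], inverter, and rectifier): 1 − (1 − 0.712839)(1 − 0.961000)(1 − 0.762000) = 0.9973

0.9973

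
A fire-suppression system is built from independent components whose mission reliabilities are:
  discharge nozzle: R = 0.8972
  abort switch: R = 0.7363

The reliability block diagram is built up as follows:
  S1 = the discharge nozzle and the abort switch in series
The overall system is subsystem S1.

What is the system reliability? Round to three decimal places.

Series (discharge nozzle and abort switch): 0.89720 × 0.73630 = 0.661

0.661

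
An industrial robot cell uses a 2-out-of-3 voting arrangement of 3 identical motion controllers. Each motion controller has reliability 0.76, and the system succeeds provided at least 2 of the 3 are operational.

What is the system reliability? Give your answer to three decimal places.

0.855

R = Σ_{i=2}^{3} C(3,i) p^i (1−p)^{3−i} with p = 0.76
C(3,2)·0.76^2·0.24^1 = 0.41587
C(3,3)·0.76^3·0.24^0 = 0.43898
Sum = 0.855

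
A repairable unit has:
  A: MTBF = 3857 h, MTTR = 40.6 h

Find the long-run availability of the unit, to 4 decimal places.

0.9896

A(A) = MTBF/(MTBF+MTTR) = 3857/(3857+40.6) = 0.9896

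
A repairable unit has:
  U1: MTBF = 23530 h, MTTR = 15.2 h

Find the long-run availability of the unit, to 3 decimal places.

A(U1) = MTBF/(MTBF+MTTR) = 23530/(23530+15.2) = 0.999

0.999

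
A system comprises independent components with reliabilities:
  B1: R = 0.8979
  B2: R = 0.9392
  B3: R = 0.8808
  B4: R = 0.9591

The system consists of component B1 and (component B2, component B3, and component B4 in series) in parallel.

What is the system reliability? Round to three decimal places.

Series (B2, B3, and B4): 0.93920 × 0.88080 × 0.95910 = 0.79341
Parallel (B1 and [0.79341]): 1 − (1 − 0.89790)(1 − 0.79341) = 0.979

0.979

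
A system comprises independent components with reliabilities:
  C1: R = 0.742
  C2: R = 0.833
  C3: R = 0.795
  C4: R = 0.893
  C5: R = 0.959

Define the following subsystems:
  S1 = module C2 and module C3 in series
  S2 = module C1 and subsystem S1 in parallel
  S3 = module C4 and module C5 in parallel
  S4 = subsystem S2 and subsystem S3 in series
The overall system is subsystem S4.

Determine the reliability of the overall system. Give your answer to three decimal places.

0.909

Series (C2 and C3): 0.83300 × 0.79500 = 0.66224
Parallel (C1 and [0.66224]): 1 − (1 − 0.74200)(1 − 0.66224) = 0.91286
Parallel (C4 and C5): 1 − (1 − 0.89300)(1 − 0.95900) = 0.99561
Series ([0.91286] and [0.99561]): 0.91286 × 0.99561 = 0.909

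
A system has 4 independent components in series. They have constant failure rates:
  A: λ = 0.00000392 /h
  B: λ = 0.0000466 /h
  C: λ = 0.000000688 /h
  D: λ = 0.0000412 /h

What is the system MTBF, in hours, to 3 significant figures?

Series of exponential components: λ_sys = Σ λ_i
λ_sys = 0.00000392 + 0.0000466 + 0.000000688 + 0.0000412 = 9.2408e-05 /h
MTBF = 1 / λ_sys = 10800 h

10800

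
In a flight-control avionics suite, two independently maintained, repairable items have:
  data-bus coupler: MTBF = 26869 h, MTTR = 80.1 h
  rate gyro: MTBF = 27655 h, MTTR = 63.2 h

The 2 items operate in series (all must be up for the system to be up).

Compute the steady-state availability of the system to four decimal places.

0.9948

A(data-bus coupler) = MTBF/(MTBF+MTTR) = 26869/(26869+80.1) = 0.997028
A(rate gyro) = MTBF/(MTBF+MTTR) = 27655/(27655+63.2) = 0.997720
Series availability: 0.997028 × 0.997720 = 0.9948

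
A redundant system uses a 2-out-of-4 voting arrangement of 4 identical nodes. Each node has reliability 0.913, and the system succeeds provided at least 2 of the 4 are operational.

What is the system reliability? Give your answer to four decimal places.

0.9975

R = Σ_{i=2}^{4} C(4,i) p^i (1−p)^{4−i} with p = 0.913
C(4,2)·0.913^2·0.087^2 = 0.037856
C(4,3)·0.913^3·0.087^1 = 0.264845
C(4,4)·0.913^4·0.087^0 = 0.694837
Sum = 0.9975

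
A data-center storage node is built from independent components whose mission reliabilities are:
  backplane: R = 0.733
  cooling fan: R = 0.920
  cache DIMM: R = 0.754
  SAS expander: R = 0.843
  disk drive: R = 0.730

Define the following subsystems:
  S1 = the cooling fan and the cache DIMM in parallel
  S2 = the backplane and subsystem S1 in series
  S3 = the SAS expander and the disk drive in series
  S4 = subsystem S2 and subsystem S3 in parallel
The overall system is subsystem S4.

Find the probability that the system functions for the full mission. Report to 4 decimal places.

0.8918

Parallel (cooling fan and cache DIMM): 1 − (1 − 0.920000)(1 − 0.754000) = 0.980320
Series (backplane and [0.980320]): 0.733000 × 0.980320 = 0.718575
Series (SAS expander and disk drive): 0.843000 × 0.730000 = 0.615390
Parallel ([0.718575] and [0.615390]): 1 − (1 − 0.718575)(1 − 0.615390) = 0.8918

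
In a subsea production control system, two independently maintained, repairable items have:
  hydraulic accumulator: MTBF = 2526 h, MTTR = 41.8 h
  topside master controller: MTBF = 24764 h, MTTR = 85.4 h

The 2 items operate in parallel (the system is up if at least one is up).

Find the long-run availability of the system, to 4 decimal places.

0.9999

A(hydraulic accumulator) = MTBF/(MTBF+MTTR) = 2526/(2526+41.8) = 0.983721
A(topside master controller) = MTBF/(MTBF+MTTR) = 24764/(24764+85.4) = 0.996563
Parallel availability: 1 − (1 − 0.983721)(1 − 0.996563) = 0.9999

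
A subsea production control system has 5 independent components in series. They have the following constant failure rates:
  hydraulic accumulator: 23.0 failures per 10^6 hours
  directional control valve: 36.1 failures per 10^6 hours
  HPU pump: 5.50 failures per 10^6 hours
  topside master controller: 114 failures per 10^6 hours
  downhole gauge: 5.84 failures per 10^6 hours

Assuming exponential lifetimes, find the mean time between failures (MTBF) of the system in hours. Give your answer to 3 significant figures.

5420

Series of exponential components: λ_sys = Σ λ_i
λ_sys = 0.0000230 + 0.0000361 + 0.00000550 + 0.000114 + 0.00000584 = 1.8444e-04 /h
MTBF = 1 / λ_sys = 5420 h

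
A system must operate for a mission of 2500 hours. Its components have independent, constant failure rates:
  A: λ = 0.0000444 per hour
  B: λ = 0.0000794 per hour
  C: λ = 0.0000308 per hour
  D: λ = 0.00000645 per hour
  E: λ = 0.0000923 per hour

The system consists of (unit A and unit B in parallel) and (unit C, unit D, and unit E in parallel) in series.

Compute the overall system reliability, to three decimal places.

0.981

R(A) = exp(−0.0000444 × 2500) = 0.89494
R(B) = exp(−0.0000794 × 2500) = 0.81996
R(C) = exp(−0.0000308 × 2500) = 0.92589
R(D) = exp(−0.00000645 × 2500) = 0.98400
R(E) = exp(−0.0000923 × 2500) = 0.79394
Parallel (A and B): 1 − (1 − 0.89494)(1 − 0.81996) = 0.98108
Parallel (C, D, and E): 1 − (1 − 0.92589)(1 − 0.98400)(1 − 0.79394) = 0.99976
Series ([0.98108] and [0.99976]): 0.98108 × 0.99976 = 0.981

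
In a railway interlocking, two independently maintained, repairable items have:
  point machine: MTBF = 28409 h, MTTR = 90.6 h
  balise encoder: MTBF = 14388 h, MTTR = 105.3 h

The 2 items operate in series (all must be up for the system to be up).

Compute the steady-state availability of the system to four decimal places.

A(point machine) = MTBF/(MTBF+MTTR) = 28409/(28409+90.6) = 0.996821
A(balise encoder) = MTBF/(MTBF+MTTR) = 14388/(14388+105.3) = 0.992735
Series availability: 0.996821 × 0.992735 = 0.9896

0.9896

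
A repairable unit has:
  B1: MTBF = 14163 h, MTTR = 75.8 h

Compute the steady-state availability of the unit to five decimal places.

0.99468

A(B1) = MTBF/(MTBF+MTTR) = 14163/(14163+75.8) = 0.99468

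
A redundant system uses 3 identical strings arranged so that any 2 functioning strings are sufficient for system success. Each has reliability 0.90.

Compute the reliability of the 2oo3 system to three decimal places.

R = Σ_{i=2}^{3} C(3,i) p^i (1−p)^{3−i} with p = 0.90
C(3,2)·0.90^2·0.10^1 = 0.24300
C(3,3)·0.90^3·0.10^0 = 0.72900
Sum = 0.972

0.972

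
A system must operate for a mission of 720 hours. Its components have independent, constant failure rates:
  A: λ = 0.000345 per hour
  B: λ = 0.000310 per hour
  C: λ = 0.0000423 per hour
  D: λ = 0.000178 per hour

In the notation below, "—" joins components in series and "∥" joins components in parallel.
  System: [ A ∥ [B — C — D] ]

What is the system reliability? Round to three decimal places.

R(A) = exp(−0.000345 × 720) = 0.78005
R(B) = exp(−0.000310 × 720) = 0.79995
R(C) = exp(−0.0000423 × 720) = 0.97000
R(D) = exp(−0.000178 × 720) = 0.87971
Series (B, C, and D): 0.79995 × 0.97000 × 0.87971 = 0.68261
Parallel (A and [0.68261]): 1 − (1 − 0.78005)(1 − 0.68261) = 0.930

0.930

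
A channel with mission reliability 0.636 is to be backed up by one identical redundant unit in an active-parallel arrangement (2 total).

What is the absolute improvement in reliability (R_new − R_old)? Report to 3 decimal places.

R_before = 0.636
R_after = 1 − (1 − 0.636)^2 = 0.868
ΔR = 0.868 − 0.636 = 0.232

0.232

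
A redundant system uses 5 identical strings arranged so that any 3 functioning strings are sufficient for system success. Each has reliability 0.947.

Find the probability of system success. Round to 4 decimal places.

0.9986

R = Σ_{i=3}^{5} C(5,i) p^i (1−p)^{5−i} with p = 0.947
C(5,3)·0.947^3·0.053^2 = 0.023856
C(5,4)·0.947^4·0.053^1 = 0.213131
C(5,5)·0.947^5·0.053^0 = 0.761640
Sum = 0.9986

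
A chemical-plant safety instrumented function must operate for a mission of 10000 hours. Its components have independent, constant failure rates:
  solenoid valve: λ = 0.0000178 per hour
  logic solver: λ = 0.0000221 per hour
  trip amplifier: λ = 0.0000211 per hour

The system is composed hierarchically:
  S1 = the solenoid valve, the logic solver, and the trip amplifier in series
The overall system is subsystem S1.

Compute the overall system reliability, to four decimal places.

R(solenoid valve) = exp(−0.0000178 × 10000) = 0.836942
R(logic solver) = exp(−0.0000221 × 10000) = 0.801717
R(trip amplifier) = exp(−0.0000211 × 10000) = 0.809774
Series (solenoid valve, logic solver, and trip amplifier): 0.836942 × 0.801717 × 0.809774 = 0.5434

0.5434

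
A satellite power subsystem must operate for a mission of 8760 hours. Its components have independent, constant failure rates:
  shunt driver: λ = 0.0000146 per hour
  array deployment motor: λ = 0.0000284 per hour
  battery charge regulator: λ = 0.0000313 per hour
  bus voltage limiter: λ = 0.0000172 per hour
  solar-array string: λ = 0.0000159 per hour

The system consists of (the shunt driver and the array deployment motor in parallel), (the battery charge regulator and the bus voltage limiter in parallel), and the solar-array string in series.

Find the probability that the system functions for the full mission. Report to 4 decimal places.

R(shunt driver) = exp(−0.0000146 × 8760) = 0.879945
R(array deployment motor) = exp(−0.0000284 × 8760) = 0.779748
R(battery charge regulator) = exp(−0.0000313 × 8760) = 0.760189
R(bus voltage limiter) = exp(−0.0000172 × 8760) = 0.860130
R(solar-array string) = exp(−0.0000159 × 8760) = 0.869981
Parallel (shunt driver and array deployment motor): 1 − (1 − 0.879945)(1 − 0.779748) = 0.973558
Parallel (battery charge regulator and bus voltage limiter): 1 − (1 − 0.760189)(1 − 0.860130) = 0.966458
Series ([0.973558], [0.966458], and solar-array string): 0.973558 × 0.966458 × 0.869981 = 0.8186

0.8186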